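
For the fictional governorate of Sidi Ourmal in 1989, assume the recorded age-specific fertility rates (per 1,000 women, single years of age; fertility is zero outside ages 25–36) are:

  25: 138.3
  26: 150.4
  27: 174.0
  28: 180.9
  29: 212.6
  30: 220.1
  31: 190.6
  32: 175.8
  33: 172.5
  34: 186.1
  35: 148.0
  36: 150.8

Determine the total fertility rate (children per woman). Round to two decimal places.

2.10

Sum of ASFRs = 138.3 + 150.4 + 174.0 + 180.9 + 212.6 + 220.1 + 190.6 + 175.8 + 172.5 + 186.1 + 148.0 + 150.8 = 2100.1
TFR = 2100.1 / 1000 = 2.1001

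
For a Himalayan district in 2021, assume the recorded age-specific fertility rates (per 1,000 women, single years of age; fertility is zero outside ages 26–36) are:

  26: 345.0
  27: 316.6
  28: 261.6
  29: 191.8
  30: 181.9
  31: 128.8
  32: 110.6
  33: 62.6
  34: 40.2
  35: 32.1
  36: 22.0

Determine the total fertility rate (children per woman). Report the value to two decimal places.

1.69

Sum of ASFRs = 345.0 + 316.6 + 261.6 + 191.8 + 181.9 + 128.8 + 110.6 + 62.6 + 40.2 + 32.1 + 22.0 = 1693.2
TFR = 1693.2 / 1000 = 1.6932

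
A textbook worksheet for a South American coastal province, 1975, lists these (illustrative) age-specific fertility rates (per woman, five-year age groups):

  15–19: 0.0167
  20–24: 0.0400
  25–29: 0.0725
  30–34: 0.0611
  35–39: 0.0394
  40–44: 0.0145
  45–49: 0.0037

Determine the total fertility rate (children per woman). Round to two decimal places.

1.24

Sum of ASFRs = 0.0167 + 0.0400 + 0.0725 + 0.0611 + 0.0394 + 0.0145 + 0.0037 = 0.2479
TFR = 5 × 0.2479 = 1.2395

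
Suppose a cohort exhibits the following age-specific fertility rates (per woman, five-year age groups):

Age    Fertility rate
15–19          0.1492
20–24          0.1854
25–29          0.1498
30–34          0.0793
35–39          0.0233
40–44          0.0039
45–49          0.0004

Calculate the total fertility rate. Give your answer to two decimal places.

Sum of ASFRs = 0.1492 + 0.1854 + 0.1498 + 0.0793 + 0.0233 + 0.0039 + 0.0004 = 0.5913
TFR = 5 × 0.5913 = 2.9565

2.96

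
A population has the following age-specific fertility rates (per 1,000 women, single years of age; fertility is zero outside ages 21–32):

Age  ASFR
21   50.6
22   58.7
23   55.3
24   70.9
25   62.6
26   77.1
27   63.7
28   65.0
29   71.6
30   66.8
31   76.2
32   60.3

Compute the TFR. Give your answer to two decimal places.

0.78

Sum of ASFRs = 50.6 + 58.7 + 55.3 + 70.9 + 62.6 + 77.1 + 63.7 + 65.0 + 71.6 + 66.8 + 76.2 + 60.3 = 778.8
TFR = 778.8 / 1000 = 0.7788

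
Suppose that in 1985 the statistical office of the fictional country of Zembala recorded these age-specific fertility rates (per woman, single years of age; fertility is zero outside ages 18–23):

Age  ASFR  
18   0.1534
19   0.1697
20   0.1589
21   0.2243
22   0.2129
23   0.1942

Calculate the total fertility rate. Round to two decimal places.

1.11

Sum of ASFRs = 0.1534 + 0.1697 + 0.1589 + 0.2243 + 0.2129 + 0.1942 = 1.1134
TFR = 1.1134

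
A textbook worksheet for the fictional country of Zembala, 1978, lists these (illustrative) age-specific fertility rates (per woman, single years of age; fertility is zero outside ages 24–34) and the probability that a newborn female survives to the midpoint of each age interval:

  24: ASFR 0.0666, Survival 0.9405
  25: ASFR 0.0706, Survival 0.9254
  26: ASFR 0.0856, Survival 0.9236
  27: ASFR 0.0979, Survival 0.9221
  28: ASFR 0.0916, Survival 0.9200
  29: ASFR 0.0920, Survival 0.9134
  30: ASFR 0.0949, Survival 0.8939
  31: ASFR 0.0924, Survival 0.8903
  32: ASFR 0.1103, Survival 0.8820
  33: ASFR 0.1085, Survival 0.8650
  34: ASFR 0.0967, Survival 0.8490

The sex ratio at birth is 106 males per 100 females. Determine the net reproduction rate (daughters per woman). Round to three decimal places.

0.440

Proportion female at birth = 100 / (100 + 106) = 0.48544.
Weighting each age-specific rate by interval width and survival:
  24: 1 × 0.0666 × 0.9405 = 0.06264
  25: 1 × 0.0706 × 0.9254 = 0.06533
  26: 1 × 0.0856 × 0.9236 = 0.07906
  27: 1 × 0.0979 × 0.9221 = 0.09027
  28: 1 × 0.0916 × 0.9200 = 0.08427
  29: 1 × 0.0920 × 0.9134 = 0.08403
  30: 1 × 0.0949 × 0.8939 = 0.08483
  31: 1 × 0.0924 × 0.8903 = 0.08226
  32: 1 × 0.1103 × 0.8820 = 0.09728
  33: 1 × 0.1085 × 0.8650 = 0.09385
  34: 1 × 0.0967 × 0.8490 = 0.08210
Sum = 0.90592
NRR = 0.48544 × 0.90592 = 0.43977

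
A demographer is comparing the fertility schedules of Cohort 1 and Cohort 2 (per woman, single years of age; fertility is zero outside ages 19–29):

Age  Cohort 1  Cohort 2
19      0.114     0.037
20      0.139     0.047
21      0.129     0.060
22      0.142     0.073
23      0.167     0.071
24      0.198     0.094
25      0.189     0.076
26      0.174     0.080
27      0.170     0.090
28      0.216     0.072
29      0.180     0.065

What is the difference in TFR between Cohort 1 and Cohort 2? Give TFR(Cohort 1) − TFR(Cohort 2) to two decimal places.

Cohort 1:
  Sum of ASFRs = 0.114 + 0.139 + 0.129 + 0.142 + 0.167 + 0.198 + 0.189 + 0.174 + 0.170 + 0.216 + 0.180 = 1.818
  TFR = 1.818
Cohort 2:
  Sum of ASFRs = 0.037 + 0.047 + 0.060 + 0.073 + 0.071 + 0.094 + 0.076 + 0.080 + 0.090 + 0.072 + 0.065 = 0.765
  TFR = 0.765
Difference = 1.818 − 0.765 = 1.053

1.05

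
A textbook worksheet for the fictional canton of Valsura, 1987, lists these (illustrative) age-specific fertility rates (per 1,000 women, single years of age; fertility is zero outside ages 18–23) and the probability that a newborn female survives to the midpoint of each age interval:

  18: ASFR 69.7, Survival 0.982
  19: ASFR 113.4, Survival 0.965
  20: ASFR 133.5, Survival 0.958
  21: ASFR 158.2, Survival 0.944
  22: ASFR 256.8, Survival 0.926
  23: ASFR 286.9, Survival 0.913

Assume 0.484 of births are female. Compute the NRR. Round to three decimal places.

0.462

Proportion female at birth = 0.484.
Weighting each age-specific rate by interval width and survival:
  18: 1 × 69.7/1000 × 0.982 = 0.06845
  19: 1 × 113.4/1000 × 0.965 = 0.10943
  20: 1 × 133.5/1000 × 0.958 = 0.12789
  21: 1 × 158.2/1000 × 0.944 = 0.14934
  22: 1 × 256.8/1000 × 0.926 = 0.23780
  23: 1 × 286.9/1000 × 0.913 = 0.26194
Sum = 0.95485
NRR = 0.484 × 0.95485 = 0.46215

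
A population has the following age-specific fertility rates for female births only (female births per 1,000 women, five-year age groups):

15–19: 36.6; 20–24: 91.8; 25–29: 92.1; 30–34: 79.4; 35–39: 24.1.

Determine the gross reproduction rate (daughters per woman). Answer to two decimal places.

Sum of female ASFRs = 36.6 + 91.8 + 92.1 + 79.4 + 24.1 = 324.0
GRR = 5 × 324.0 / 1000 = 1.62

1.62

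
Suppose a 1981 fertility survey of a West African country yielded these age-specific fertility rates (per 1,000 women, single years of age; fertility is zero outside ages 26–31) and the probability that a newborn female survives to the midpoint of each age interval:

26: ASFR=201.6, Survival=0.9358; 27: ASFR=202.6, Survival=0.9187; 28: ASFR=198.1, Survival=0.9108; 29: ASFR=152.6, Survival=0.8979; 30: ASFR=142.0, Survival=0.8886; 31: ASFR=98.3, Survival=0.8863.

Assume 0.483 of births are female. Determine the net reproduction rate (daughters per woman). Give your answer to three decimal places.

Proportion female at birth = 0.483.
Survival-weighted fertility by age (1·fₓ·Sₓ):
  26: 1 × 201.6/1000 × 0.9358 = 0.18866
  27: 1 × 202.6/1000 × 0.9187 = 0.18613
  28: 1 × 198.1/1000 × 0.9108 = 0.18043
  29: 1 × 152.6/1000 × 0.8979 = 0.13702
  30: 1 × 142.0/1000 × 0.8886 = 0.12618
  31: 1 × 98.3/1000 × 0.8863 = 0.08712
Sum = 0.90554
NRR = 0.483 × 0.90554 = 0.43738
An NRR under 1 implies long-run decline under these rates.

0.437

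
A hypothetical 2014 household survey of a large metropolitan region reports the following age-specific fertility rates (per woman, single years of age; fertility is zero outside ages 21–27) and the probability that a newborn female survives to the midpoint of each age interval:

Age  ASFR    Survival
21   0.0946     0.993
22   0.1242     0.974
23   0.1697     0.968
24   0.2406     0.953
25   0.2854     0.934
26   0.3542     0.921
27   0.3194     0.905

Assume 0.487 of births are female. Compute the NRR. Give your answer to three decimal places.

0.726

Proportion female at birth = 0.487.
Weighting each age-specific rate by interval width and survival:
  21: 1 × 0.0946 × 0.993 = 0.09394
  22: 1 × 0.1242 × 0.974 = 0.12097
  23: 1 × 0.1697 × 0.968 = 0.16427
  24: 1 × 0.2406 × 0.953 = 0.22929
  25: 1 × 0.2854 × 0.934 = 0.26656
  26: 1 × 0.3542 × 0.921 = 0.32622
  27: 1 × 0.3194 × 0.905 = 0.28906
Sum = 1.49031
NRR = 0.487 × 1.49031 = 0.72578
An NRR under 1 implies long-run decline under these rates.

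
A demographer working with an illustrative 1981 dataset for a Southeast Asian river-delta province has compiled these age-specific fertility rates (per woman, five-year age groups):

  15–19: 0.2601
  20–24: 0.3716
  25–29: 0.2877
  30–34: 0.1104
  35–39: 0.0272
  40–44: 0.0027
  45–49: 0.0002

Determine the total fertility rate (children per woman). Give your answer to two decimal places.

5.30

Sum of ASFRs = 0.2601 + 0.3716 + 0.2877 + 0.1104 + 0.0272 + 0.0027 + 0.0002 = 1.0599
TFR = 5 × 1.0599 = 5.2995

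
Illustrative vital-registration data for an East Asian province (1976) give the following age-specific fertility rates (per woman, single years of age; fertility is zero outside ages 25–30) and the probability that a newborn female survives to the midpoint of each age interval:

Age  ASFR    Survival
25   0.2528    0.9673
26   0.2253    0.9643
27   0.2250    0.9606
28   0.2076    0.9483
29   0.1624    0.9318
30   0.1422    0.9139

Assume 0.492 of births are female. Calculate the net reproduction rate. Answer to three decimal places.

Proportion female at birth = 0.492.
Survival-weighted fertility by age (1·fₓ·Sₓ):
  25: 1 × 0.2528 × 0.9673 = 0.24453
  26: 1 × 0.2253 × 0.9643 = 0.21726
  27: 1 × 0.2250 × 0.9606 = 0.21614
  28: 1 × 0.2076 × 0.9483 = 0.19687
  29: 1 × 0.1624 × 0.9318 = 0.15132
  30: 1 × 0.1422 × 0.9139 = 0.12996
Sum = 1.15608
NRR = 0.492 × 1.15608 = 0.56879

0.569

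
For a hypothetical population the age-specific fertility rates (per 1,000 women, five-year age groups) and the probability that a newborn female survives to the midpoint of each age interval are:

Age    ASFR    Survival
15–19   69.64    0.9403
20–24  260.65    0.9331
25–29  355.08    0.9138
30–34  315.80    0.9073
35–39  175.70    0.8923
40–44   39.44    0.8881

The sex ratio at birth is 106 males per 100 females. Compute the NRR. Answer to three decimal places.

2.698

Proportion female at birth = 100 / (100 + 106) = 0.48544.
Weighting each age-specific rate by interval width and survival:
  15–19: 5 × 69.64/1000 × 0.9403 = 0.32741
  20–24: 5 × 260.65/1000 × 0.9331 = 1.21606
  25–29: 5 × 355.08/1000 × 0.9138 = 1.62236
  30–34: 5 × 315.80/1000 × 0.9073 = 1.43263
  35–39: 5 × 175.70/1000 × 0.8923 = 0.78389
  40–44: 5 × 39.44/1000 × 0.8881 = 0.17513
Sum = 5.55748
NRR = 0.48544 × 5.55748 = 2.69782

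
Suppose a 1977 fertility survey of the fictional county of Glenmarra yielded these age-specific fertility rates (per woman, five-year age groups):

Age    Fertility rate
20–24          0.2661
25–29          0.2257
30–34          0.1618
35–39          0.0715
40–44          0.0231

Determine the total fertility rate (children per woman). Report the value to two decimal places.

Sum of ASFRs = 0.2661 + 0.2257 + 0.1618 + 0.0715 + 0.0231 = 0.7482
TFR = 5 × 0.7482 = 3.741

3.74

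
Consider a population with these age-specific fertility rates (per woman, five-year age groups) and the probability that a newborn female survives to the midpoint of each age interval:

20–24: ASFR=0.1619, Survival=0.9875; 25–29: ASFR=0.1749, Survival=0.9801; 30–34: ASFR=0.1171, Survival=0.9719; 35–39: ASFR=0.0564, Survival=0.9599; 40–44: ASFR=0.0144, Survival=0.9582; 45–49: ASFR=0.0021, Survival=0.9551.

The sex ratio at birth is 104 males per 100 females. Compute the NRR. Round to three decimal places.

1.262

Proportion female at birth = 100 / (100 + 104) = 0.49020.
Weighting each age-specific rate by interval width and survival:
  20–24: 5 × 0.1619 × 0.9875 = 0.79938
  25–29: 5 × 0.1749 × 0.9801 = 0.85710
  30–34: 5 × 0.1171 × 0.9719 = 0.56905
  35–39: 5 × 0.0564 × 0.9599 = 0.27069
  40–44: 5 × 0.0144 × 0.9582 = 0.06899
  45–49: 5 × 0.0021 × 0.9551 = 0.01003
Sum = 2.57524
NRR = 0.49020 × 2.57524 = 1.26238
With NRR above 1 the population is above replacement fertility.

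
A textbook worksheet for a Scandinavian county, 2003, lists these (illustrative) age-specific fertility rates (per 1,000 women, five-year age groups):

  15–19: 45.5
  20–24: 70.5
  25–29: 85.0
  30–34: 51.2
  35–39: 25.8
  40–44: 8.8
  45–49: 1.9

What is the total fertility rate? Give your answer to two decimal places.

Sum of ASFRs = 45.5 + 70.5 + 85.0 + 51.2 + 25.8 + 8.8 + 1.9 = 288.7
TFR = 5 × 288.7 / 1000 = 1.4435

1.44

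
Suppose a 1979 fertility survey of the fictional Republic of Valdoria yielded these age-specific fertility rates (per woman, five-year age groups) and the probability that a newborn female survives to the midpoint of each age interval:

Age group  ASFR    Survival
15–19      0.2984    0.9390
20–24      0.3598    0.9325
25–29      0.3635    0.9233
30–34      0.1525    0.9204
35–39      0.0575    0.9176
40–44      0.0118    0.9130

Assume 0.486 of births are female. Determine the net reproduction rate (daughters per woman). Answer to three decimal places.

2.807

Proportion female at birth = 0.486.
Survival-weighted fertility by age (5·fₓ·Sₓ):
  15–19: 5 × 0.2984 × 0.9390 = 1.40099
  20–24: 5 × 0.3598 × 0.9325 = 1.67757
  25–29: 5 × 0.3635 × 0.9233 = 1.67810
  30–34: 5 × 0.1525 × 0.9204 = 0.70181
  35–39: 5 × 0.0575 × 0.9176 = 0.26381
  40–44: 5 × 0.0118 × 0.9130 = 0.05387
Sum = 5.77615
NRR = 0.486 × 5.77615 = 2.80721
With NRR above 1 the population is above replacement fertility.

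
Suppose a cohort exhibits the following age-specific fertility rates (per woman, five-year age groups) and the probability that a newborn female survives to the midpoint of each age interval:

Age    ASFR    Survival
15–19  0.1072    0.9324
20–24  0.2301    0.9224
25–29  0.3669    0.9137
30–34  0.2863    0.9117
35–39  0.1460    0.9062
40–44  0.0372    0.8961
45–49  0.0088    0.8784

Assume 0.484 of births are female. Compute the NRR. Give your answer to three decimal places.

Proportion female at birth = 0.484.
Per-age-group product (5 × ASFR × survival probability):
  15–19: 5 × 0.1072 × 0.9324 = 0.49977
  20–24: 5 × 0.2301 × 0.9224 = 1.06122
  25–29: 5 × 0.3669 × 0.9137 = 1.67618
  30–34: 5 × 0.2863 × 0.9117 = 1.30510
  35–39: 5 × 0.1460 × 0.9062 = 0.66153
  40–44: 5 × 0.0372 × 0.8961 = 0.16667
  45–49: 5 × 0.0088 × 0.8784 = 0.03865
Sum = 5.40912
NRR = 0.484 × 5.40912 = 2.61801

2.618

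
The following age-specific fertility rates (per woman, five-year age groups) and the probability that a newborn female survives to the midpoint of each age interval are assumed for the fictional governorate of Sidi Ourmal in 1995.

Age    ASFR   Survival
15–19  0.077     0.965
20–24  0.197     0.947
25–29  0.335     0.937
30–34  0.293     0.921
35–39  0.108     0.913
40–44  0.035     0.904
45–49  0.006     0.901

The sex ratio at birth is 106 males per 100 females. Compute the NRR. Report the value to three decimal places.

Proportion female at birth = 100 / (100 + 106) = 0.48544.
Weighting each age-specific rate by interval width and survival:
  15–19: 5 × 0.077 × 0.965 = 0.37153
  20–24: 5 × 0.197 × 0.947 = 0.93280
  25–29: 5 × 0.335 × 0.937 = 1.56948
  30–34: 5 × 0.293 × 0.921 = 1.34927
  35–39: 5 × 0.108 × 0.913 = 0.49302
  40–44: 5 × 0.035 × 0.904 = 0.15820
  45–49: 5 × 0.006 × 0.901 = 0.02703
Sum = 4.90133
NRR = 0.48544 × 4.90133 = 2.37930
With NRR above 1 the population is above replacement fertility.

2.379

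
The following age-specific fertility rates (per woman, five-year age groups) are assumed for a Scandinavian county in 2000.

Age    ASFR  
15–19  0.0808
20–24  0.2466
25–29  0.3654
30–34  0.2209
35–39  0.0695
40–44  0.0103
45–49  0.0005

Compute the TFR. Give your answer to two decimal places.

Sum of ASFRs = 0.0808 + 0.2466 + 0.3654 + 0.2209 + 0.0695 + 0.0103 + 0.0005 = 0.9940
TFR = 5 × 0.9940 = 4.97

4.97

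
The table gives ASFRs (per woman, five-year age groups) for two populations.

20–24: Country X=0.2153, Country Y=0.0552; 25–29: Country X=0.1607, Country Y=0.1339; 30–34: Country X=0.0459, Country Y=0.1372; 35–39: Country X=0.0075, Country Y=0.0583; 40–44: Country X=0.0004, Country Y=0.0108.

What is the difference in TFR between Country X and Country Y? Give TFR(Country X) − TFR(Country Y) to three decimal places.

Country X:
  Sum of ASFRs = 0.2153 + 0.1607 + 0.0459 + 0.0075 + 0.0004 = 0.4298
  TFR = 5 × 0.4298 = 2.149
Country Y:
  Sum of ASFRs = 0.0552 + 0.1339 + 0.1372 + 0.0583 + 0.0108 = 0.3954
  TFR = 5 × 0.3954 = 1.977
Difference = 2.149 − 1.977 = 0.172

0.172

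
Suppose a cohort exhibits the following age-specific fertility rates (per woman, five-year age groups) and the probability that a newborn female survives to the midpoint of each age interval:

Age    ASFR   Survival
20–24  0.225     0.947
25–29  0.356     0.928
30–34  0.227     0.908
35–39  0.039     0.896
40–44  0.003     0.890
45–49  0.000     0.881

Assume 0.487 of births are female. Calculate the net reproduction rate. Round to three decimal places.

1.917

Proportion female at birth = 0.487.
Per-age-group product (5 × ASFR × survival probability):
  20–24: 5 × 0.225 × 0.947 = 1.06538
  25–29: 5 × 0.356 × 0.928 = 1.65184
  30–34: 5 × 0.227 × 0.908 = 1.03058
  35–39: 5 × 0.039 × 0.896 = 0.17472
  40–44: 5 × 0.003 × 0.890 = 0.01335
  45–49: 5 × 0.000 × 0.881 = 0.00000
Sum = 3.93587
NRR = 0.487 × 3.93587 = 1.91677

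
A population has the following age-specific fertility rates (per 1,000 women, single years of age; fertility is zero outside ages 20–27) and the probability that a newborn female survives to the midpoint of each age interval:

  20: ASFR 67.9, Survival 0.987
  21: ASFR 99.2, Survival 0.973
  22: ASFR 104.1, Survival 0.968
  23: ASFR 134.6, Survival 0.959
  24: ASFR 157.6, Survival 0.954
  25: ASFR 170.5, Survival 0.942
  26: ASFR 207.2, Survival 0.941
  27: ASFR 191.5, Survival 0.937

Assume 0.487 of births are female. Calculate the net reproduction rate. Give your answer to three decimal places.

0.525

Proportion female at birth = 0.487.
Each age group contributes 1 × ASFR × survival:
  20: 1 × 67.9/1000 × 0.987 = 0.06702
  21: 1 × 99.2/1000 × 0.973 = 0.09652
  22: 1 × 104.1/1000 × 0.968 = 0.10077
  23: 1 × 134.6/1000 × 0.959 = 0.12908
  24: 1 × 157.6/1000 × 0.954 = 0.15035
  25: 1 × 170.5/1000 × 0.942 = 0.16061
  26: 1 × 207.2/1000 × 0.941 = 0.19498
  27: 1 × 191.5/1000 × 0.937 = 0.17944
Sum = 1.07877
NRR = 0.487 × 1.07877 = 0.52536
An NRR under 1 implies long-run decline under these rates.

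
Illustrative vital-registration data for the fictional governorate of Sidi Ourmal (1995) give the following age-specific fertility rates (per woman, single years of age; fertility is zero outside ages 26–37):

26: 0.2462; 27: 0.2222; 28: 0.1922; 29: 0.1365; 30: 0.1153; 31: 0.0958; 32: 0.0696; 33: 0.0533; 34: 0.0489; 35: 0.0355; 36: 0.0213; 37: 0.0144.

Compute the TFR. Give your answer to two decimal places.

1.25

Sum of ASFRs = 0.2462 + 0.2222 + 0.1922 + 0.1365 + 0.1153 + 0.0958 + 0.0696 + 0.0533 + 0.0489 + 0.0355 + 0.0213 + 0.0144 = 1.2512
TFR = 1.2512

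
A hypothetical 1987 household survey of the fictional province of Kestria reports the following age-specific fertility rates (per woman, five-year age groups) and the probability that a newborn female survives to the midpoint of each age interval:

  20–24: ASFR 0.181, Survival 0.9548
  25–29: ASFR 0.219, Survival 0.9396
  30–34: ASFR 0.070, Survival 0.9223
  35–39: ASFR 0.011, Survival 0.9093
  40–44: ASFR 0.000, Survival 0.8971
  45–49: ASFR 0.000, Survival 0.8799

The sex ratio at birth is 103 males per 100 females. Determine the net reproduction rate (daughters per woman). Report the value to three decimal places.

1.116

Proportion female at birth = 100 / (100 + 103) = 0.49261.
Survival-weighted fertility by age (5·fₓ·Sₓ):
  20–24: 5 × 0.181 × 0.9548 = 0.86409
  25–29: 5 × 0.219 × 0.9396 = 1.02886
  30–34: 5 × 0.070 × 0.9223 = 0.32281
  35–39: 5 × 0.011 × 0.9093 = 0.05001
  40–44: 5 × 0.000 × 0.8971 = 0.00000
  45–49: 5 × 0.000 × 0.8799 = 0.00000
Sum = 2.26577
NRR = 0.49261 × 2.26577 = 1.11614
NRR > 1, so each generation more than replaces itself.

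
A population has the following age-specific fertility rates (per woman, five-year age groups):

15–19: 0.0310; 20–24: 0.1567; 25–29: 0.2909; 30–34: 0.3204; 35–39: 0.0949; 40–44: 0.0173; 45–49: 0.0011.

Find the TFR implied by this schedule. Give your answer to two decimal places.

4.56

Sum of ASFRs = 0.0310 + 0.1567 + 0.2909 + 0.3204 + 0.0949 + 0.0173 + 0.0011 = 0.9123
TFR = 5 × 0.9123 = 4.5615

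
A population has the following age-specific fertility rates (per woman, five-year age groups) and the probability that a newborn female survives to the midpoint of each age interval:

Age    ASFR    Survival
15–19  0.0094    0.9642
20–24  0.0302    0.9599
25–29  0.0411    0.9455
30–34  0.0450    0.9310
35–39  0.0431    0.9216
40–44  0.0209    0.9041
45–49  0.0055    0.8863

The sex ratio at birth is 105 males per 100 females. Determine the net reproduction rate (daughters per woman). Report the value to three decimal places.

0.445

Proportion female at birth = 100 / (100 + 105) = 0.48780.
Weighting each age-specific rate by interval width and survival:
  15–19: 5 × 0.0094 × 0.9642 = 0.04532
  20–24: 5 × 0.0302 × 0.9599 = 0.14494
  25–29: 5 × 0.0411 × 0.9455 = 0.19430
  30–34: 5 × 0.0450 × 0.9310 = 0.20948
  35–39: 5 × 0.0431 × 0.9216 = 0.19860
  40–44: 5 × 0.0209 × 0.9041 = 0.09448
  45–49: 5 × 0.0055 × 0.8863 = 0.02437
Sum = 0.91149
NRR = 0.48780 × 0.91149 = 0.44462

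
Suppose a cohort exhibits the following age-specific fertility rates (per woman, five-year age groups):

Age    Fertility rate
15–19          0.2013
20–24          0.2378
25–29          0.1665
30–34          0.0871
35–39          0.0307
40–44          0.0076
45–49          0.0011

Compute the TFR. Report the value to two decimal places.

3.66

Sum of ASFRs = 0.2013 + 0.2378 + 0.1665 + 0.0871 + 0.0307 + 0.0076 + 0.0011 = 0.7321
TFR = 5 × 0.7321 = 3.6605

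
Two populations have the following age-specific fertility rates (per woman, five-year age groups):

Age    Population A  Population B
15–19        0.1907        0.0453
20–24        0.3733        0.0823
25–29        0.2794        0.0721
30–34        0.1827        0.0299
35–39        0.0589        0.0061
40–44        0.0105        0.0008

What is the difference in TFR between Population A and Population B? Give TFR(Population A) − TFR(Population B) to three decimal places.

Population A:
  Sum of ASFRs = 0.1907 + 0.3733 + 0.2794 + 0.1827 + 0.0589 + 0.0105 = 1.0955
  TFR = 5 × 1.0955 = 5.4775
Population B:
  Sum of ASFRs = 0.0453 + 0.0823 + 0.0721 + 0.0299 + 0.0061 + 0.0008 = 0.2365
  TFR = 5 × 0.2365 = 1.1825
Difference = 5.4775 − 1.1825 = 4.295

4.295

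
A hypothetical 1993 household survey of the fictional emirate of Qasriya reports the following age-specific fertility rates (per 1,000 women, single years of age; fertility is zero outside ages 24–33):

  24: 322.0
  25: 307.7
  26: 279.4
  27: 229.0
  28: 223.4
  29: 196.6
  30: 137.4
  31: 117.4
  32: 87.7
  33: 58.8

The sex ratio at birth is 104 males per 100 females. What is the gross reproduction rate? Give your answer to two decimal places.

Proportion female at birth = 100 / (100 + 104) = 0.49020.
Sum of ASFRs = 322.0 + 307.7 + 279.4 + 229.0 + 223.4 + 196.6 + 137.4 + 117.4 + 87.7 + 58.8 = 1959.4
TFR = 1959.4 / 1000 = 1.9594
GRR = 0.49020 × 1.9594 = 0.96050

0.96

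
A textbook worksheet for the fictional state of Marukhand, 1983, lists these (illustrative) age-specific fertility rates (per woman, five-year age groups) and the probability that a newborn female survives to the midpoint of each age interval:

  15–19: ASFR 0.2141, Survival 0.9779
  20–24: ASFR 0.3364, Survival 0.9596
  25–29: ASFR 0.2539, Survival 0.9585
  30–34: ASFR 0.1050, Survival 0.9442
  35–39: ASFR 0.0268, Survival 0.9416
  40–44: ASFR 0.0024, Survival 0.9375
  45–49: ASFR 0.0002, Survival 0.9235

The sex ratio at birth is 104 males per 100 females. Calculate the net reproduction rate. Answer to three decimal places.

Proportion female at birth = 100 / (100 + 104) = 0.49020.
Per-age-group product (5 × ASFR × survival probability):
  15–19: 5 × 0.2141 × 0.9779 = 1.04684
  20–24: 5 × 0.3364 × 0.9596 = 1.61405
  25–29: 5 × 0.2539 × 0.9585 = 1.21682
  30–34: 5 × 0.1050 × 0.9442 = 0.49571
  35–39: 5 × 0.0268 × 0.9416 = 0.12617
  40–44: 5 × 0.0024 × 0.9375 = 0.01125
  45–49: 5 × 0.0002 × 0.9235 = 0.00092
Sum = 4.51176
NRR = 0.49020 × 4.51176 = 2.21166
With NRR above 1 the population is above replacement fertility.

2.212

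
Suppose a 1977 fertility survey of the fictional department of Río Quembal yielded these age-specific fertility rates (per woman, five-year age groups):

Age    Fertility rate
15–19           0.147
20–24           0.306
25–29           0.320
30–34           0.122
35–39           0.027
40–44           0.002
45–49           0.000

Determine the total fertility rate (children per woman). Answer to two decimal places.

Sum of ASFRs = 0.147 + 0.306 + 0.320 + 0.122 + 0.027 + 0.002 + 0.000 = 0.924
TFR = 5 × 0.924 = 4.62

4.62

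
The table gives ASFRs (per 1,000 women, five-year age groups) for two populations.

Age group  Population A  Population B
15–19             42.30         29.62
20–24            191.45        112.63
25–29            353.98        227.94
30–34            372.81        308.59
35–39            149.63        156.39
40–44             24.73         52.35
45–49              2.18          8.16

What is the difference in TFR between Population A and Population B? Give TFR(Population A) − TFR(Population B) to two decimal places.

1.21

Population A:
  Sum of ASFRs = 42.30 + 191.45 + 353.98 + 372.81 + 149.63 + 24.73 + 2.18 = 1137.08
  TFR = 5 × 1137.08 / 1000 = 5.6854
Population B:
  Sum of ASFRs = 29.62 + 112.63 + 227.94 + 308.59 + 156.39 + 52.35 + 8.16 = 895.68
  TFR = 5 × 895.68 / 1000 = 4.4784
Difference = 5.6854 − 4.4784 = 1.207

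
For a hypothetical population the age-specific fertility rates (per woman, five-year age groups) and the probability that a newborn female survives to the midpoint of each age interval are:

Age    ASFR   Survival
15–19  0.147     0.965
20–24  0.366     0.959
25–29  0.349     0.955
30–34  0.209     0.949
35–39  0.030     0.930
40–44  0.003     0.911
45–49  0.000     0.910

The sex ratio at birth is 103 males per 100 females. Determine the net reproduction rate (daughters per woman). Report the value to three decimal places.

Proportion female at birth = 100 / (100 + 103) = 0.49261.
Per-age-group product (5 × ASFR × survival probability):
  15–19: 5 × 0.147 × 0.965 = 0.70928
  20–24: 5 × 0.366 × 0.959 = 1.75497
  25–29: 5 × 0.349 × 0.955 = 1.66648
  30–34: 5 × 0.209 × 0.949 = 0.99171
  35–39: 5 × 0.030 × 0.930 = 0.13950
  40–44: 5 × 0.003 × 0.911 = 0.01367
  45–49: 5 × 0.000 × 0.910 = 0.00000
Sum = 5.27561
NRR = 0.49261 × 5.27561 = 2.59882
An NRR exceeding 1 indicates intrinsic growth under these rates.

2.599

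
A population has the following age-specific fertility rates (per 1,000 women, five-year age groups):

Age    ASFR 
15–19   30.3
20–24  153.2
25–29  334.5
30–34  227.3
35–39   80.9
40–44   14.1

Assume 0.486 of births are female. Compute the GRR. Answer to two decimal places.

Proportion female at birth = 0.486.
Sum of ASFRs = 30.3 + 153.2 + 334.5 + 227.3 + 80.9 + 14.1 = 840.3
TFR = 5 × 840.3 / 1000 = 4.2015
GRR = 0.486 × 4.2015 = 2.04193

2.04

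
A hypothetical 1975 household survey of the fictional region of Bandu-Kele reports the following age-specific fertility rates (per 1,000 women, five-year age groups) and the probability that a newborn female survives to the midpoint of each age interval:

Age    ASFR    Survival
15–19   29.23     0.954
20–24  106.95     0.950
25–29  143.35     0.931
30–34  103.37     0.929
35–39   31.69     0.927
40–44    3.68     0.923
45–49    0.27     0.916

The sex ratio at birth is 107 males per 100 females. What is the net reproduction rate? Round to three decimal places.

0.947

Proportion female at birth = 100 / (100 + 107) = 0.48309.
Survival-weighted fertility by age (5·fₓ·Sₓ):
  15–19: 5 × 29.23/1000 × 0.954 = 0.13943
  20–24: 5 × 106.95/1000 × 0.950 = 0.50801
  25–29: 5 × 143.35/1000 × 0.931 = 0.66729
  30–34: 5 × 103.37/1000 × 0.929 = 0.48015
  35–39: 5 × 31.69/1000 × 0.927 = 0.14688
  40–44: 5 × 3.68/1000 × 0.923 = 0.01698
  45–49: 5 × 0.27/1000 × 0.916 = 0.00124
Sum = 1.95998
NRR = 0.48309 × 1.95998 = 0.94685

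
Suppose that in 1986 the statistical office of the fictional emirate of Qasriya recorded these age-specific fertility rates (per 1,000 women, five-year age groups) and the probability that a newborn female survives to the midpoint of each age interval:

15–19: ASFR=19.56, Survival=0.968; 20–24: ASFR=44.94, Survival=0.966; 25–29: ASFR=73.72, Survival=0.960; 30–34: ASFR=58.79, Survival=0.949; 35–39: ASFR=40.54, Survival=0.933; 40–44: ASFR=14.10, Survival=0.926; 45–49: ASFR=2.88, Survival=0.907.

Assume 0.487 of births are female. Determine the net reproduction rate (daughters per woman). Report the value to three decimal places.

Proportion female at birth = 0.487.
Weighting each age-specific rate by interval width and survival:
  15–19: 5 × 19.56/1000 × 0.968 = 0.09467
  20–24: 5 × 44.94/1000 × 0.966 = 0.21706
  25–29: 5 × 73.72/1000 × 0.960 = 0.35386
  30–34: 5 × 58.79/1000 × 0.949 = 0.27896
  35–39: 5 × 40.54/1000 × 0.933 = 0.18912
  40–44: 5 × 14.10/1000 × 0.926 = 0.06528
  45–49: 5 × 2.88/1000 × 0.907 = 0.01306
Sum = 1.21201
NRR = 0.487 × 1.21201 = 0.59025

0.590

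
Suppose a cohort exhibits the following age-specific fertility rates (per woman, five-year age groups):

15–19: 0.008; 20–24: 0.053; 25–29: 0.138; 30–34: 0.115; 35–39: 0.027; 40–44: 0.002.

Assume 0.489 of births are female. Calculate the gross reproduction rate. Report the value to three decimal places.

Proportion female at birth = 0.489.
Sum of ASFRs = 0.008 + 0.053 + 0.138 + 0.115 + 0.027 + 0.002 = 0.343
TFR = 5 × 0.343 = 1.715
GRR = 0.489 × 1.715 = 0.83864

0.839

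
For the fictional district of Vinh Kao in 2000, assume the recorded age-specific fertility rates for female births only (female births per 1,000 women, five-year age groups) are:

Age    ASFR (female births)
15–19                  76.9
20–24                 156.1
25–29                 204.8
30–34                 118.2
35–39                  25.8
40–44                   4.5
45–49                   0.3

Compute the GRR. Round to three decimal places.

Sum of female ASFRs = 76.9 + 156.1 + 204.8 + 118.2 + 25.8 + 4.5 + 0.3 = 586.6
GRR = 5 × 586.6 / 1000 = 2.933

2.933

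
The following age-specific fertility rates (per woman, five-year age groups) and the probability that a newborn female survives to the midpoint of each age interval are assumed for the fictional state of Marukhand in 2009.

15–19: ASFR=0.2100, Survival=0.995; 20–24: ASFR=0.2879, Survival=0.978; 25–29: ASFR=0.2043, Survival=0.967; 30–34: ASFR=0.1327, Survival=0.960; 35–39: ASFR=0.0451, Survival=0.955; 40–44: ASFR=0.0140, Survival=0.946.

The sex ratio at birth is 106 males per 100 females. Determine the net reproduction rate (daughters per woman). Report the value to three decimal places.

2.116

Proportion female at birth = 100 / (100 + 106) = 0.48544.
Survival-weighted fertility by age (5·fₓ·Sₓ):
  15–19: 5 × 0.2100 × 0.995 = 1.04475
  20–24: 5 × 0.2879 × 0.978 = 1.40783
  25–29: 5 × 0.2043 × 0.967 = 0.98779
  30–34: 5 × 0.1327 × 0.960 = 0.63696
  35–39: 5 × 0.0451 × 0.955 = 0.21535
  40–44: 5 × 0.0140 × 0.946 = 0.06622
Sum = 4.35890
NRR = 0.48544 × 4.35890 = 2.11598
An NRR exceeding 1 indicates intrinsic growth under these rates.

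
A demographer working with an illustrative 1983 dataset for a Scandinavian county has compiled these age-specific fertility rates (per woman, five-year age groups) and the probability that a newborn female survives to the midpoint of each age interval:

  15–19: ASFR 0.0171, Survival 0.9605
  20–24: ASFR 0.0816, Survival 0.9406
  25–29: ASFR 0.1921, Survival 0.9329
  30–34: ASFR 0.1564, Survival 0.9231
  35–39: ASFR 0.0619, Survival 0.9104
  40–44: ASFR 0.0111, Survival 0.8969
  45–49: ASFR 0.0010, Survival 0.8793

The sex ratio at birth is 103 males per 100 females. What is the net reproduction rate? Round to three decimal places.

1.192

Proportion female at birth = 100 / (100 + 103) = 0.49261.
Survival-weighted fertility by age (5·fₓ·Sₓ):
  15–19: 5 × 0.0171 × 0.9605 = 0.08212
  20–24: 5 × 0.0816 × 0.9406 = 0.38376
  25–29: 5 × 0.1921 × 0.9329 = 0.89605
  30–34: 5 × 0.1564 × 0.9231 = 0.72186
  35–39: 5 × 0.0619 × 0.9104 = 0.28177
  40–44: 5 × 0.0111 × 0.8969 = 0.04978
  45–49: 5 × 0.0010 × 0.8793 = 0.00440
Sum = 2.41974
NRR = 0.49261 × 2.41974 = 1.19199
NRR > 1, so each generation more than replaces itself.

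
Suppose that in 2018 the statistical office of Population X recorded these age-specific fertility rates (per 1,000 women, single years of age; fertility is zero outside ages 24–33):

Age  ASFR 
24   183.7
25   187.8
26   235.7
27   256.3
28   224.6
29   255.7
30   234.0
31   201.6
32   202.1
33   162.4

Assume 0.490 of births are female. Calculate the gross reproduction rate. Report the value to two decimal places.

1.05

Proportion female at birth = 0.490.
Sum of ASFRs = 183.7 + 187.8 + 235.7 + 256.3 + 224.6 + 255.7 + 234.0 + 201.6 + 202.1 + 162.4 = 2143.9
TFR = 2143.9 / 1000 = 2.1439
GRR = 0.490 × 2.1439 = 1.05051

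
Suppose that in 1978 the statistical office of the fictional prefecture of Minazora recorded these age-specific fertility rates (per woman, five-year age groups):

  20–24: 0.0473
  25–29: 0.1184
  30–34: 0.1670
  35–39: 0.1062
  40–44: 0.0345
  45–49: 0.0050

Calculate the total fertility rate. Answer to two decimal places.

2.39

Sum of ASFRs = 0.0473 + 0.1184 + 0.1670 + 0.1062 + 0.0345 + 0.0050 = 0.4784
TFR = 5 × 0.4784 = 2.392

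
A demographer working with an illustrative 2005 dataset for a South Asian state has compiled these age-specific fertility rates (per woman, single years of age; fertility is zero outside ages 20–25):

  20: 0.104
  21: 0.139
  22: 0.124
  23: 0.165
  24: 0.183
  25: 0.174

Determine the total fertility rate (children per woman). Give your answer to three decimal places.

0.889

Sum of ASFRs = 0.104 + 0.139 + 0.124 + 0.165 + 0.183 + 0.174 = 0.889
TFR = 0.889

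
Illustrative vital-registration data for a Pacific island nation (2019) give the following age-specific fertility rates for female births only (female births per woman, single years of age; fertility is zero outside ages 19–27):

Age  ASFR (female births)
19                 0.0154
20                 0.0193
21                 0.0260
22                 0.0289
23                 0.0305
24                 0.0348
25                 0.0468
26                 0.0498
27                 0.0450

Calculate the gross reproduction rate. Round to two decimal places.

Sum of female ASFRs = 0.0154 + 0.0193 + 0.0260 + 0.0289 + 0.0305 + 0.0348 + 0.0468 + 0.0498 + 0.0450 = 0.2965
GRR = 0.2965

0.30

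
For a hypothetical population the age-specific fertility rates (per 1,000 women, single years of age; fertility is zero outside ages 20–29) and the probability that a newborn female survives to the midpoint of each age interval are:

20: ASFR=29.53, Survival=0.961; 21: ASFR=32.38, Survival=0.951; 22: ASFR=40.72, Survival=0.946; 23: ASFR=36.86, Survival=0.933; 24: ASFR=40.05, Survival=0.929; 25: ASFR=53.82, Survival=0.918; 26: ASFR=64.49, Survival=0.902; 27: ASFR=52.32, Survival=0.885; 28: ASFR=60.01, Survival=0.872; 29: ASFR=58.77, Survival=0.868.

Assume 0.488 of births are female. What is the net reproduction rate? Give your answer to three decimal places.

Proportion female at birth = 0.488.
Each age group contributes 1 × ASFR × survival:
  20: 1 × 29.53/1000 × 0.961 = 0.02838
  21: 1 × 32.38/1000 × 0.951 = 0.03079
  22: 1 × 40.72/1000 × 0.946 = 0.03852
  23: 1 × 36.86/1000 × 0.933 = 0.03439
  24: 1 × 40.05/1000 × 0.929 = 0.03721
  25: 1 × 53.82/1000 × 0.918 = 0.04941
  26: 1 × 64.49/1000 × 0.902 = 0.05817
  27: 1 × 52.32/1000 × 0.885 = 0.04630
  28: 1 × 60.01/1000 × 0.872 = 0.05233
  29: 1 × 58.77/1000 × 0.868 = 0.05101
Sum = 0.42651
NRR = 0.488 × 0.42651 = 0.20814
With NRR below 1 the population is below replacement fertility.

0.208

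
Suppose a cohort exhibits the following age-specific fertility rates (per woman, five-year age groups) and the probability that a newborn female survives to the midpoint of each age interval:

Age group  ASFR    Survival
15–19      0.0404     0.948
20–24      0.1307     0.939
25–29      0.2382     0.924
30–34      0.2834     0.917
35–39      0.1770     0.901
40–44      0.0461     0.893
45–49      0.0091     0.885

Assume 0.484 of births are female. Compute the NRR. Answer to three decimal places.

Proportion female at birth = 0.484.
Weighting each age-specific rate by interval width and survival:
  15–19: 5 × 0.0404 × 0.948 = 0.19150
  20–24: 5 × 0.1307 × 0.939 = 0.61364
  25–29: 5 × 0.2382 × 0.924 = 1.10048
  30–34: 5 × 0.2834 × 0.917 = 1.29939
  35–39: 5 × 0.1770 × 0.901 = 0.79739
  40–44: 5 × 0.0461 × 0.893 = 0.20584
  45–49: 5 × 0.0091 × 0.885 = 0.04027
Sum = 4.24851
NRR = 0.484 × 4.24851 = 2.05628

2.056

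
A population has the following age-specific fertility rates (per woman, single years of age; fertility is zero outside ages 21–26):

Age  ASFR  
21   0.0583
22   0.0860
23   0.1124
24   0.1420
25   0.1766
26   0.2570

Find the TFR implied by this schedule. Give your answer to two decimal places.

0.83

Sum of ASFRs = 0.0583 + 0.0860 + 0.1124 + 0.1420 + 0.1766 + 0.2570 = 0.8323
TFR = 0.8323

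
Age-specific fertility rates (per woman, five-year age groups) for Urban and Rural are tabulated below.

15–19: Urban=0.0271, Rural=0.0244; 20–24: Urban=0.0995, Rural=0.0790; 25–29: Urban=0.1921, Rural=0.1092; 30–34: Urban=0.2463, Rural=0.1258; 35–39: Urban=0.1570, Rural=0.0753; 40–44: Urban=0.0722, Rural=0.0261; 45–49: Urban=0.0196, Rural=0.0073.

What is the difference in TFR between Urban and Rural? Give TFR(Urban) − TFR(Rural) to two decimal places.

1.83

Urban:
  Sum of ASFRs = 0.0271 + 0.0995 + 0.1921 + 0.2463 + 0.1570 + 0.0722 + 0.0196 = 0.8138
  TFR = 5 × 0.8138 = 4.069
Rural:
  Sum of ASFRs = 0.0244 + 0.0790 + 0.1092 + 0.1258 + 0.0753 + 0.0261 + 0.0073 = 0.4471
  TFR = 5 × 0.4471 = 2.2355
Difference = 4.069 − 2.2355 = 1.8335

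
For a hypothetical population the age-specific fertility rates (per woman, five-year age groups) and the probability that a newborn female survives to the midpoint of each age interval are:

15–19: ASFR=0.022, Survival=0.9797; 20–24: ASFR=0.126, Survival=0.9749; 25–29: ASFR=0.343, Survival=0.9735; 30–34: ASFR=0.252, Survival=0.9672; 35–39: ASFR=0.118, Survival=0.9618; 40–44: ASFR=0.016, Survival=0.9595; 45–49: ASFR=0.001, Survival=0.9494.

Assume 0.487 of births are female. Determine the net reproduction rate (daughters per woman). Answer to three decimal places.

2.074

Proportion female at birth = 0.487.
Weighting each age-specific rate by interval width and survival:
  15–19: 5 × 0.022 × 0.9797 = 0.10777
  20–24: 5 × 0.126 × 0.9749 = 0.61419
  25–29: 5 × 0.343 × 0.9735 = 1.66955
  30–34: 5 × 0.252 × 0.9672 = 1.21867
  35–39: 5 × 0.118 × 0.9618 = 0.56746
  40–44: 5 × 0.016 × 0.9595 = 0.07676
  45–49: 5 × 0.001 × 0.9494 = 0.00475
Sum = 4.25915
NRR = 0.487 × 4.25915 = 2.07421
With NRR above 1 the population is above replacement fertility.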